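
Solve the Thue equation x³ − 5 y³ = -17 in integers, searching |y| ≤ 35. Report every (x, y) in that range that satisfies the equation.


The equation is x³ - 5y³ = -17. For fixed y, x³ = 5·y³ − 17, so a solution requires the RHS to be a perfect cube.
Strategy: iterate y from -35 to 35, compute RHS = 5·y³ − 17, and check whether it is a (positive or negative) perfect cube.
Check small values of y:
  y = 0: RHS = -17 is not a perfect cube.
  y = 1: RHS = -12 is not a perfect cube.
  y = -1: RHS = -22 is not a perfect cube.
  y = 2: RHS = 23 is not a perfect cube.
  y = -2: RHS = -57 is not a perfect cube.
  y = 3: RHS = 118 is not a perfect cube.
  y = -3: RHS = -152 is not a perfect cube.
Continuing the search up to |y| = 35 finds no solutions either.
No (x, y) in the scanned range satisfies the equation.

No integer solutions with |y| ≤ 35.


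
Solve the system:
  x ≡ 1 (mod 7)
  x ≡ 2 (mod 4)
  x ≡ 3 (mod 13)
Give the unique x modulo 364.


Moduli 7, 4, 13 are pairwise coprime; by CRT there is a unique solution modulo M = 7 · 4 · 13 = 364.
Solve pairwise, accumulating the modulus:
  Start with x ≡ 1 (mod 7).
  Combine with x ≡ 2 (mod 4): since gcd(7, 4) = 1, we get a unique residue mod 28.
    Write x = 1 + 7·t and substitute into x ≡ 2 (mod 4): 7·t ≡ 2 − 1 = 1 (mod 4).
    Reduce coefficients mod 4: 3·t ≡ 1 (mod 4).
    The inverse of 3 mod 4 is 3 (since 3·3 = 9 = 2·4 + 1), so t ≡ 3·1 = 3 ≡ 3 (mod 4).
    Then x = 1 + 7·3 = 22, valid modulo lcm(7, 4) = 28: x ≡ 22 (mod 28).
  Combine with x ≡ 3 (mod 13): since gcd(28, 13) = 1, we get a unique residue mod 364.
    Write x = 22 + 28·t and substitute into x ≡ 3 (mod 13): 28·t ≡ 3 − 22 = -19 (mod 13).
    Reduce coefficients mod 13: 2·t ≡ 7 (mod 13).
    The inverse of 2 mod 13 is 7 (since 2·7 = 14 = 1·13 + 1), so t ≡ 7·7 = 49 ≡ 10 (mod 13).
    Then x = 22 + 28·10 = 302, valid modulo lcm(28, 13) = 364: x ≡ 302 (mod 364).
Verify: 302 mod 7 = 1 ✓, 302 mod 4 = 2 ✓, 302 mod 13 = 3 ✓.

x ≡ 302 (mod 364).


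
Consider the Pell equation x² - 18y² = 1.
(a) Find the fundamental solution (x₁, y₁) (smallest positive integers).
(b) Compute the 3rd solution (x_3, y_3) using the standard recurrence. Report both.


Step 1: Find the fundamental solution (x₁, y₁) of x² - 18y² = 1.
  Expand √18 as a continued fraction. a₀ = ⌊√18⌋ = 4; iterate m_{k+1} = d_k·a_k − m_k, d_{k+1} = (18 − m_{k+1}²)/d_k, a_{k+1} = ⌊(a₀ + m_{k+1})/d_{k+1}⌋ (starting m₀ = 0, d₀ = 1), with convergents p_k = a_k·p_{k-1} + p_{k-2}, q_k = a_k·q_{k-1} + q_{k-2} (p₋₁ = 1, q₋₁ = 0):
  k = 0: a₀ = 4; p₀/q₀ = 4/1; p₀² − 18·q₀² = 16 − 18 = -2.
  k = 1: m = 4, d = 2, a = ⌊(4 + 4)/2⌋ = 4; p/q = (4·4 + 1)/(4·1 + 0) = 17/4; p² − 18·q² = 289 − 288 = 1.
  The first convergent with p² − 18·q² = 1 gives the fundamental solution (x₁, y₁) = (17, 4).
Step 2: Apply the recurrence (x_{n+1}, y_{n+1}) = (x₁x_n + 18y₁y_n, x₁y_n + y₁x_n) repeatedly.
  From (x_1, y_1) = (17, 4): x_2 = 17·17 + 18·4·4 = 577; y_2 = 17·4 + 4·17 = 136.
  From (x_2, y_2) = (577, 136): x_3 = 17·577 + 18·4·136 = 19601; y_3 = 17·136 + 4·577 = 4620.
Step 3: Verify x_3² - 18·y_3² = 384199201 - 384199200 = 1 (should be 1). ✓

(x_1, y_1) = (17, 4); (x_3, y_3) = (19601, 4620).


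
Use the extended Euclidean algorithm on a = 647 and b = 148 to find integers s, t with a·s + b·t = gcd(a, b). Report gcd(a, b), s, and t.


Euclidean algorithm on (647, 148) — divide until remainder is 0:
  647 = 4 · 148 + 55
  148 = 2 · 55 + 38
  55 = 1 · 38 + 17
  38 = 2 · 17 + 4
  17 = 4 · 4 + 1
  4 = 4 · 1 + 0
gcd(647, 148) = 1.
Track Bezout coefficients alongside the remainders: start with r₀ = 647 = a·1 + b·0 (s = 1, t = 0) and r₁ = 148 = a·0 + b·1 (s = 0, t = 1); each new remainder r_{k+1} = r_{k-1} − q_k·r_k inherits s_{k+1} = s_{k-1} − q_k·s_k, t_{k+1} = t_{k-1} − q_k·t_k, so r_k = a·s_k + b·t_k at every step:
  q = 4: r = 55, s = 1 − 4·0 = 1, t = 0 − 4·1 = -4  (check: 647·1 + 148·(-4) = 55)
  q = 2: r = 38, s = 0 − 2·1 = -2, t = 1 − 2·(-4) = 9  (check: 647·(-2) + 148·9 = 38)
  q = 1: r = 17, s = 1 − 1·(-2) = 3, t = -4 − 1·9 = -13  (check: 647·3 + 148·(-13) = 17)
  q = 2: r = 4, s = -2 − 2·3 = -8, t = 9 − 2·(-13) = 35  (check: 647·(-8) + 148·35 = 4)
  q = 4: r = 1, s = 3 − 4·(-8) = 35, t = -13 − 4·35 = -153  (check: 647·35 + 148·(-153) = 1)
The row with r = 1 (the gcd) gives the Bezout coefficients s = 35, t = -153.
Result: 647 · (35) + 148 · (-153) = 1.

gcd(647, 148) = 1; s = 35, t = -153 (check: 647·35 + 148·(-153) = 1).


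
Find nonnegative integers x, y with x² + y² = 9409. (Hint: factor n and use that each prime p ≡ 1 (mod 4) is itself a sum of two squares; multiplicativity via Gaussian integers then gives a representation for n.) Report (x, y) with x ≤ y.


Step 1: Factor n = 9409 = 97^2.
Step 2: Check the mod-4 condition on each prime factor: 97 ≡ 1 (mod 4), exponent 2.
All primes ≡ 3 (mod 4) appear to even exponent (or don't appear), so by the two-squares theorem n IS expressible as a sum of two squares.
Step 3: Build a representation. Here n = 97 · 97 is a product of primes ≡ 1 (mod 4). Each prime p ≡ 1 (mod 4) is itself a sum of two squares; find a² by testing p − a² for a perfect square:
  97: 97 − 1² = 96, 97 − 2² = 93, 97 − 3² = 88, 97 − 4² = 81 = 9² ⇒ 97 = 4² + 9².
  Combine using the Brahmagupta–Fibonacci identity (a² + b²)(c² + d²) = (ac − bd)² + (ad + bc)² = (ac + bd)² + (ad − bc)²:
  97 · 97 = 9409: from (4² + 9²)(4² + 9²), take (4·4 − 9·9, 4·9 + 9·4) = (16 − 81, 36 + 36) = (-65, 72); dropping signs (only squares matter) gives (65, 72); check 65² + 72² = 4225 + 5184 = 9409 ✓.
Step 4: Order so x ≤ y and verify: 65² + 72² = 4225 + 5184 = 9409 = n. ✓

n = 9409 = 65² + 72² (one valid representation with x ≤ y).


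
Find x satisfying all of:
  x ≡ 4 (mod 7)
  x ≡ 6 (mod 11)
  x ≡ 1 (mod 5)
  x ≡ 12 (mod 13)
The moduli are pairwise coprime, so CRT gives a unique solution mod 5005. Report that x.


Product of moduli M = 7 · 11 · 5 · 13 = 5005.
Merge one congruence at a time:
  Start: x ≡ 4 (mod 7).
  Combine with x ≡ 6 (mod 11); new modulus lcm = 77.
    Write x = 4 + 7·t and substitute into x ≡ 6 (mod 11): 7·t ≡ 6 − 4 = 2 (mod 11).
    The inverse of 7 mod 11 is 8 (since 7·8 = 56 = 5·11 + 1), so t ≡ 8·2 = 16 ≡ 5 (mod 11).
    Then x = 4 + 7·5 = 39, valid modulo lcm(7, 11) = 77: x ≡ 39 (mod 77).
  Combine with x ≡ 1 (mod 5); new modulus lcm = 385.
    Write x = 39 + 77·t and substitute into x ≡ 1 (mod 5): 77·t ≡ 1 − 39 = -38 (mod 5).
    Reduce coefficients mod 5: 2·t ≡ 2 (mod 5).
    The inverse of 2 mod 5 is 3 (since 2·3 = 6 = 1·5 + 1), so t ≡ 3·2 = 6 ≡ 1 (mod 5).
    Then x = 39 + 77·1 = 116, valid modulo lcm(77, 5) = 385: x ≡ 116 (mod 385).
  Combine with x ≡ 12 (mod 13); new modulus lcm = 5005.
    Write x = 116 + 385·t and substitute into x ≡ 12 (mod 13): 385·t ≡ 12 − 116 = -104 (mod 13).
    Reduce coefficients mod 13: 8·t ≡ 0 (mod 13).
    The inverse of 8 mod 13 is 5 (since 8·5 = 40 = 3·13 + 1), so t ≡ 5·0 = 0 ≡ 0 (mod 13).
    Then x = 116 + 385·0 = 116, valid modulo lcm(385, 13) = 5005: x ≡ 116 (mod 5005).
Verify against each original: 116 mod 7 = 4, 116 mod 11 = 6, 116 mod 5 = 1, 116 mod 13 = 12.

x ≡ 116 (mod 5005).


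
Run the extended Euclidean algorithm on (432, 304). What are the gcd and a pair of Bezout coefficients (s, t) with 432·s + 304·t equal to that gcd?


Euclidean algorithm on (432, 304) — divide until remainder is 0:
  432 = 1 · 304 + 128
  304 = 2 · 128 + 48
  128 = 2 · 48 + 32
  48 = 1 · 32 + 16
  32 = 2 · 16 + 0
gcd(432, 304) = 16.
Track Bezout coefficients alongside the remainders: start with r₀ = 432 = a·1 + b·0 (s = 1, t = 0) and r₁ = 304 = a·0 + b·1 (s = 0, t = 1); each new remainder r_{k+1} = r_{k-1} − q_k·r_k inherits s_{k+1} = s_{k-1} − q_k·s_k, t_{k+1} = t_{k-1} − q_k·t_k, so r_k = a·s_k + b·t_k at every step:
  q = 1: r = 128, s = 1 − 1·0 = 1, t = 0 − 1·1 = -1  (check: 432·1 + 304·(-1) = 128)
  q = 2: r = 48, s = 0 − 2·1 = -2, t = 1 − 2·(-1) = 3  (check: 432·(-2) + 304·3 = 48)
  q = 2: r = 32, s = 1 − 2·(-2) = 5, t = -1 − 2·3 = -7  (check: 432·5 + 304·(-7) = 32)
  q = 1: r = 16, s = -2 − 1·5 = -7, t = 3 − 1·(-7) = 10  (check: 432·(-7) + 304·10 = 16)
The row with r = 16 (the gcd) gives the Bezout coefficients s = -7, t = 10.
Result: 432 · (-7) + 304 · (10) = 16.

gcd(432, 304) = 16; s = -7, t = 10 (check: 432·(-7) + 304·10 = 16).


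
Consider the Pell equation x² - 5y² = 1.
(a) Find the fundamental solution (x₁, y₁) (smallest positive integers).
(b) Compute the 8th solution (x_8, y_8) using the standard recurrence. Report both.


Step 1: Find the fundamental solution (x₁, y₁) of x² - 5y² = 1.
  Expand √5 as a continued fraction. a₀ = ⌊√5⌋ = 2; iterate m_{k+1} = d_k·a_k − m_k, d_{k+1} = (5 − m_{k+1}²)/d_k, a_{k+1} = ⌊(a₀ + m_{k+1})/d_{k+1}⌋ (starting m₀ = 0, d₀ = 1), with convergents p_k = a_k·p_{k-1} + p_{k-2}, q_k = a_k·q_{k-1} + q_{k-2} (p₋₁ = 1, q₋₁ = 0):
  k = 0: a₀ = 2; p₀/q₀ = 2/1; p₀² − 5·q₀² = 4 − 5 = -1.
  k = 1: m = 2, d = 1, a = ⌊(2 + 2)/1⌋ = 4; p/q = (4·2 + 1)/(4·1 + 0) = 9/4; p² − 5·q² = 81 − 80 = 1.
  The first convergent with p² − 5·q² = 1 gives the fundamental solution (x₁, y₁) = (9, 4).
Step 2: Apply the recurrence (x_{n+1}, y_{n+1}) = (x₁x_n + 5y₁y_n, x₁y_n + y₁x_n) repeatedly.
  From (x_1, y_1) = (9, 4): x_2 = 9·9 + 5·4·4 = 161; y_2 = 9·4 + 4·9 = 72.
  From (x_2, y_2) = (161, 72): x_3 = 9·161 + 5·4·72 = 2889; y_3 = 9·72 + 4·161 = 1292.
  From (x_3, y_3) = (2889, 1292): x_4 = 9·2889 + 5·4·1292 = 51841; y_4 = 9·1292 + 4·2889 = 23184.
  From (x_4, y_4) = (51841, 23184): x_5 = 9·51841 + 5·4·23184 = 930249; y_5 = 9·23184 + 4·51841 = 416020.
  From (x_5, y_5) = (930249, 416020): x_6 = 9·930249 + 5·4·416020 = 16692641; y_6 = 9·416020 + 4·930249 = 7465176.
  From (x_6, y_6) = (16692641, 7465176): x_7 = 9·16692641 + 5·4·7465176 = 299537289; y_7 = 9·7465176 + 4·16692641 = 133957148.
  From (x_7, y_7) = (299537289, 133957148): x_8 = 9·299537289 + 5·4·133957148 = 5374978561; y_8 = 9·133957148 + 4·299537289 = 2403763488.
Step 3: Verify x_8² - 5·y_8² = 28890394531209630721 - 28890394531209630720 = 1 (should be 1). ✓

(x_1, y_1) = (9, 4); (x_8, y_8) = (5374978561, 2403763488).


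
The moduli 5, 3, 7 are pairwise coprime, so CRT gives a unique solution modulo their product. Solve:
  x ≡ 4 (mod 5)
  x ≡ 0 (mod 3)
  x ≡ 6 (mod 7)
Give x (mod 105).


Moduli 5, 3, 7 are pairwise coprime; by CRT there is a unique solution modulo M = 5 · 3 · 7 = 105.
Solve pairwise, accumulating the modulus:
  Start with x ≡ 4 (mod 5).
  Combine with x ≡ 0 (mod 3): since gcd(5, 3) = 1, we get a unique residue mod 15.
    Write x = 4 + 5·t and substitute into x ≡ 0 (mod 3): 5·t ≡ 0 − 4 = -4 (mod 3).
    Reduce coefficients mod 3: 2·t ≡ 2 (mod 3).
    The inverse of 2 mod 3 is 2 (since 2·2 = 4 = 1·3 + 1), so t ≡ 2·2 = 4 ≡ 1 (mod 3).
    Then x = 4 + 5·1 = 9, valid modulo lcm(5, 3) = 15: x ≡ 9 (mod 15).
  Combine with x ≡ 6 (mod 7): since gcd(15, 7) = 1, we get a unique residue mod 105.
    Write x = 9 + 15·t and substitute into x ≡ 6 (mod 7): 15·t ≡ 6 − 9 = -3 (mod 7).
    Reduce coefficients mod 7: 1·t ≡ 4 (mod 7).
    So t ≡ 4 (mod 7).
    Then x = 9 + 15·4 = 69, valid modulo lcm(15, 7) = 105: x ≡ 69 (mod 105).
Verify: 69 mod 5 = 4 ✓, 69 mod 3 = 0 ✓, 69 mod 7 = 6 ✓.

x ≡ 69 (mod 105).


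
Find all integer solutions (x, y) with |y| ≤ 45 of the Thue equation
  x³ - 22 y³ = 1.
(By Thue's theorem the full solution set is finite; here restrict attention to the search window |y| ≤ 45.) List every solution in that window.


The equation is x³ - 22y³ = 1. For fixed y, x³ = 22·y³ + 1, so a solution requires the RHS to be a perfect cube.
Strategy: iterate y from -45 to 45, compute RHS = 22·y³ + 1, and check whether it is a (positive or negative) perfect cube.
Check small values of y:
  y = 0: RHS = 1 = (1)³ ⇒ x = 1 works.
  y = 1: RHS = 23 is not a perfect cube.
  y = -1: RHS = -21 is not a perfect cube.
  y = 2: RHS = 177 is not a perfect cube.
  y = -2: RHS = -175 is not a perfect cube.
  y = 3: RHS = 595 is not a perfect cube.
  y = -3: RHS = -593 is not a perfect cube.
Continuing the search up to |y| = 45 finds no further solutions beyond those listed.
Collected solutions: (1, 0).

Solutions (with |y| ≤ 45): (1, 0).


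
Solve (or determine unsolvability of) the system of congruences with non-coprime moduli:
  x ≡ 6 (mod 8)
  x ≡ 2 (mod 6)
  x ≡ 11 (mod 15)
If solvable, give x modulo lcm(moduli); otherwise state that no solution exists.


Moduli 8, 6, 15 are not pairwise coprime, so CRT works modulo lcm(m_i) when all pairwise compatibility conditions hold.
Pairwise compatibility: gcd(m_i, m_j) must divide a_i - a_j for every pair.
Merge one congruence at a time:
  Start: x ≡ 6 (mod 8).
  Combine with x ≡ 2 (mod 6): gcd(8, 6) = 2; 2 - 6 = -4, which IS divisible by 2, so compatible.
    Write x = 6 + 8·t and substitute into x ≡ 2 (mod 6): 8·t ≡ 2 − 6 = -4 (mod 6).
    Divide the congruence (and modulus) by g = 2: 4·t ≡ -2 (mod 3).
    Reduce coefficients mod 3: 1·t ≡ 1 (mod 3).
    So t ≡ 1 (mod 3).
    Then x = 6 + 8·1 = 14, valid modulo lcm(8, 6) = 24: x ≡ 14 (mod 24).
  Combine with x ≡ 11 (mod 15): gcd(24, 15) = 3; 11 - 14 = -3, which IS divisible by 3, so compatible.
    Write x = 14 + 24·t and substitute into x ≡ 11 (mod 15): 24·t ≡ 11 − 14 = -3 (mod 15).
    Divide the congruence (and modulus) by g = 3: 8·t ≡ -1 (mod 5).
    Reduce coefficients mod 5: 3·t ≡ 4 (mod 5).
    The inverse of 3 mod 5 is 2 (since 3·2 = 6 = 1·5 + 1), so t ≡ 2·4 = 8 ≡ 3 (mod 5).
    Then x = 14 + 24·3 = 86, valid modulo lcm(24, 15) = 120: x ≡ 86 (mod 120).
Verify: 86 mod 8 = 6, 86 mod 6 = 2, 86 mod 15 = 11.

x ≡ 86 (mod 120).


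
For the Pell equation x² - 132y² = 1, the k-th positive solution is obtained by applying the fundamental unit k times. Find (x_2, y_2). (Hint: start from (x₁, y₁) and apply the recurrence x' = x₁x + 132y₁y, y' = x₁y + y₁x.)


Step 1: Find the fundamental solution (x₁, y₁) of x² - 132y² = 1.
  Expand √132 as a continued fraction. a₀ = ⌊√132⌋ = 11; iterate m_{k+1} = d_k·a_k − m_k, d_{k+1} = (132 − m_{k+1}²)/d_k, a_{k+1} = ⌊(a₀ + m_{k+1})/d_{k+1}⌋ (starting m₀ = 0, d₀ = 1), with convergents p_k = a_k·p_{k-1} + p_{k-2}, q_k = a_k·q_{k-1} + q_{k-2} (p₋₁ = 1, q₋₁ = 0):
  k = 0: a₀ = 11; p₀/q₀ = 11/1; p₀² − 132·q₀² = 121 − 132 = -11.
  k = 1: m = 11, d = 11, a = ⌊(11 + 11)/11⌋ = 2; p/q = (2·11 + 1)/(2·1 + 0) = 23/2; p² − 132·q² = 529 − 528 = 1.
  The first convergent with p² − 132·q² = 1 gives the fundamental solution (x₁, y₁) = (23, 2).
Step 2: Apply the recurrence (x_{n+1}, y_{n+1}) = (x₁x_n + 132y₁y_n, x₁y_n + y₁x_n) repeatedly.
  From (x_1, y_1) = (23, 2): x_2 = 23·23 + 132·2·2 = 1057; y_2 = 23·2 + 2·23 = 92.
Step 3: Verify x_2² - 132·y_2² = 1117249 - 1117248 = 1 (should be 1). ✓

(x_1, y_1) = (23, 2); (x_2, y_2) = (1057, 92).


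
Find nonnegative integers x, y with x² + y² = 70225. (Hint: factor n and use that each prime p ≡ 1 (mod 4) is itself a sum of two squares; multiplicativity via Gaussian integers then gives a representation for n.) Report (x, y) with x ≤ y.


Step 1: Factor n = 70225 = 5^2 · 53^2.
Step 2: Check the mod-4 condition on each prime factor: 5 ≡ 1 (mod 4), exponent 2; 53 ≡ 1 (mod 4), exponent 2.
All primes ≡ 3 (mod 4) appear to even exponent (or don't appear), so by the two-squares theorem n IS expressible as a sum of two squares.
Step 3: Build a representation. Group n = k² · m with k = 5 and m = 53 · 53 = 2809 (a product of primes ≡ 1 (mod 4)); a representation of m scales to one of n via (k·x)² + (k·y)² = k²(x² + y²). Each prime p ≡ 1 (mod 4) is itself a sum of two squares; find a² by testing p − a² for a perfect square:
  53: 53 − 1² = 52, 53 − 2² = 49 = 7² ⇒ 53 = 2² + 7².
  Combine using the Brahmagupta–Fibonacci identity (a² + b²)(c² + d²) = (ac − bd)² + (ad + bc)² = (ac + bd)² + (ad − bc)²:
  53 · 53 = 2809: from (2² + 7²)(2² + 7²), take (2·2 − 7·7, 2·7 + 7·2) = (4 − 49, 14 + 14) = (-45, 28); dropping signs (only squares matter) gives (45, 28); check 45² + 28² = 2025 + 784 = 2809 ✓.
  Scale by k = 5: (5·45, 5·28) = (225, 140).
Step 4: Order so x ≤ y and verify: 140² + 225² = 19600 + 50625 = 70225 = n. ✓

n = 70225 = 140² + 225² (one valid representation with x ≤ y).


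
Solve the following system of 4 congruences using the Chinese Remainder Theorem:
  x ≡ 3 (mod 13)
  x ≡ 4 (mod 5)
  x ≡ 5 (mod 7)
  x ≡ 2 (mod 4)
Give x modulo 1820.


Product of moduli M = 13 · 5 · 7 · 4 = 1820.
Merge one congruence at a time:
  Start: x ≡ 3 (mod 13).
  Combine with x ≡ 4 (mod 5); new modulus lcm = 65.
    Write x = 3 + 13·t and substitute into x ≡ 4 (mod 5): 13·t ≡ 4 − 3 = 1 (mod 5).
    Reduce coefficients mod 5: 3·t ≡ 1 (mod 5).
    The inverse of 3 mod 5 is 2 (since 3·2 = 6 = 1·5 + 1), so t ≡ 2·1 = 2 ≡ 2 (mod 5).
    Then x = 3 + 13·2 = 29, valid modulo lcm(13, 5) = 65: x ≡ 29 (mod 65).
  Combine with x ≡ 5 (mod 7); new modulus lcm = 455.
    Write x = 29 + 65·t and substitute into x ≡ 5 (mod 7): 65·t ≡ 5 − 29 = -24 (mod 7).
    Reduce coefficients mod 7: 2·t ≡ 4 (mod 7).
    The inverse of 2 mod 7 is 4 (since 2·4 = 8 = 1·7 + 1), so t ≡ 4·4 = 16 ≡ 2 (mod 7).
    Then x = 29 + 65·2 = 159, valid modulo lcm(65, 7) = 455: x ≡ 159 (mod 455).
  Combine with x ≡ 2 (mod 4); new modulus lcm = 1820.
    Write x = 159 + 455·t and substitute into x ≡ 2 (mod 4): 455·t ≡ 2 − 159 = -157 (mod 4).
    Reduce coefficients mod 4: 3·t ≡ 3 (mod 4).
    The inverse of 3 mod 4 is 3 (since 3·3 = 9 = 2·4 + 1), so t ≡ 3·3 = 9 ≡ 1 (mod 4).
    Then x = 159 + 455·1 = 614, valid modulo lcm(455, 4) = 1820: x ≡ 614 (mod 1820).
Verify against each original: 614 mod 13 = 3, 614 mod 5 = 4, 614 mod 7 = 5, 614 mod 4 = 2.

x ≡ 614 (mod 1820).


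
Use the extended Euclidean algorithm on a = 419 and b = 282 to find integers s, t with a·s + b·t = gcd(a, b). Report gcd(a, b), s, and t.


Euclidean algorithm on (419, 282) — divide until remainder is 0:
  419 = 1 · 282 + 137
  282 = 2 · 137 + 8
  137 = 17 · 8 + 1
  8 = 8 · 1 + 0
gcd(419, 282) = 1.
Track Bezout coefficients alongside the remainders: start with r₀ = 419 = a·1 + b·0 (s = 1, t = 0) and r₁ = 282 = a·0 + b·1 (s = 0, t = 1); each new remainder r_{k+1} = r_{k-1} − q_k·r_k inherits s_{k+1} = s_{k-1} − q_k·s_k, t_{k+1} = t_{k-1} − q_k·t_k, so r_k = a·s_k + b·t_k at every step:
  q = 1: r = 137, s = 1 − 1·0 = 1, t = 0 − 1·1 = -1  (check: 419·1 + 282·(-1) = 137)
  q = 2: r = 8, s = 0 − 2·1 = -2, t = 1 − 2·(-1) = 3  (check: 419·(-2) + 282·3 = 8)
  q = 17: r = 1, s = 1 − 17·(-2) = 35, t = -1 − 17·3 = -52  (check: 419·35 + 282·(-52) = 1)
The row with r = 1 (the gcd) gives the Bezout coefficients s = 35, t = -52.
Result: 419 · (35) + 282 · (-52) = 1.

gcd(419, 282) = 1; s = 35, t = -52 (check: 419·35 + 282·(-52) = 1).


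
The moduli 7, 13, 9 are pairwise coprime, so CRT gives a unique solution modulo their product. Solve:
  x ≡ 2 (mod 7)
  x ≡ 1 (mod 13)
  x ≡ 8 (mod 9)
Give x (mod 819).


Moduli 7, 13, 9 are pairwise coprime; by CRT there is a unique solution modulo M = 7 · 13 · 9 = 819.
Solve pairwise, accumulating the modulus:
  Start with x ≡ 2 (mod 7).
  Combine with x ≡ 1 (mod 13): since gcd(7, 13) = 1, we get a unique residue mod 91.
    Write x = 2 + 7·t and substitute into x ≡ 1 (mod 13): 7·t ≡ 1 − 2 = -1 (mod 13).
    Reduce coefficients mod 13: 7·t ≡ 12 (mod 13).
    The inverse of 7 mod 13 is 2 (since 7·2 = 14 = 1·13 + 1), so t ≡ 2·12 = 24 ≡ 11 (mod 13).
    Then x = 2 + 7·11 = 79, valid modulo lcm(7, 13) = 91: x ≡ 79 (mod 91).
  Combine with x ≡ 8 (mod 9): since gcd(91, 9) = 1, we get a unique residue mod 819.
    Write x = 79 + 91·t and substitute into x ≡ 8 (mod 9): 91·t ≡ 8 − 79 = -71 (mod 9).
    Reduce coefficients mod 9: 1·t ≡ 1 (mod 9).
    So t ≡ 1 (mod 9).
    Then x = 79 + 91·1 = 170, valid modulo lcm(91, 9) = 819: x ≡ 170 (mod 819).
Verify: 170 mod 7 = 2 ✓, 170 mod 13 = 1 ✓, 170 mod 9 = 8 ✓.

x ≡ 170 (mod 819).


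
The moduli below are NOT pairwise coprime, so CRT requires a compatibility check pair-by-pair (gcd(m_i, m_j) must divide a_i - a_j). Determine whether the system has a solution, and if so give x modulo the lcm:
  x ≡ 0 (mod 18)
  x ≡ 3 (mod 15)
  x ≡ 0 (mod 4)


Moduli 18, 15, 4 are not pairwise coprime, so CRT works modulo lcm(m_i) when all pairwise compatibility conditions hold.
Pairwise compatibility: gcd(m_i, m_j) must divide a_i - a_j for every pair.
Merge one congruence at a time:
  Start: x ≡ 0 (mod 18).
  Combine with x ≡ 3 (mod 15): gcd(18, 15) = 3; 3 - 0 = 3, which IS divisible by 3, so compatible.
    Write x = 0 + 18·t and substitute into x ≡ 3 (mod 15): 18·t ≡ 3 − 0 = 3 (mod 15).
    Divide the congruence (and modulus) by g = 3: 6·t ≡ 1 (mod 5).
    Reduce coefficients mod 5: 1·t ≡ 1 (mod 5).
    So t ≡ 1 (mod 5).
    Then x = 0 + 18·1 = 18, valid modulo lcm(18, 15) = 90: x ≡ 18 (mod 90).
  Combine with x ≡ 0 (mod 4): gcd(90, 4) = 2; 0 - 18 = -18, which IS divisible by 2, so compatible.
    Write x = 18 + 90·t and substitute into x ≡ 0 (mod 4): 90·t ≡ 0 − 18 = -18 (mod 4).
    Divide the congruence (and modulus) by g = 2: 45·t ≡ -9 (mod 2).
    Reduce coefficients mod 2: 1·t ≡ 1 (mod 2).
    So t ≡ 1 (mod 2).
    Then x = 18 + 90·1 = 108, valid modulo lcm(90, 4) = 180: x ≡ 108 (mod 180).
Verify: 108 mod 18 = 0, 108 mod 15 = 3, 108 mod 4 = 0.

x ≡ 108 (mod 180).


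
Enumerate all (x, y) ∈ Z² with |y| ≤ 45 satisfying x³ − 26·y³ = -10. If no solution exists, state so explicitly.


The equation is x³ - 26y³ = -10. For fixed y, x³ = 26·y³ − 10, so a solution requires the RHS to be a perfect cube.
Strategy: iterate y from -45 to 45, compute RHS = 26·y³ − 10, and check whether it is a (positive or negative) perfect cube.
Check small values of y:
  y = 0: RHS = -10 is not a perfect cube.
  y = 1: RHS = 16 is not a perfect cube.
  y = -1: RHS = -36 is not a perfect cube.
  y = 2: RHS = 198 is not a perfect cube.
  y = -2: RHS = -218 is not a perfect cube.
  y = 3: RHS = 692 is not a perfect cube.
  y = -3: RHS = -712 is not a perfect cube.
Continuing the search up to |y| = 45 finds no solutions either.
No (x, y) in the scanned range satisfies the equation.

No integer solutions with |y| ≤ 45.


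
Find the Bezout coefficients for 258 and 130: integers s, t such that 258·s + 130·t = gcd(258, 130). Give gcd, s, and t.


Euclidean algorithm on (258, 130) — divide until remainder is 0:
  258 = 1 · 130 + 128
  130 = 1 · 128 + 2
  128 = 64 · 2 + 0
gcd(258, 130) = 2.
Track Bezout coefficients alongside the remainders: start with r₀ = 258 = a·1 + b·0 (s = 1, t = 0) and r₁ = 130 = a·0 + b·1 (s = 0, t = 1); each new remainder r_{k+1} = r_{k-1} − q_k·r_k inherits s_{k+1} = s_{k-1} − q_k·s_k, t_{k+1} = t_{k-1} − q_k·t_k, so r_k = a·s_k + b·t_k at every step:
  q = 1: r = 128, s = 1 − 1·0 = 1, t = 0 − 1·1 = -1  (check: 258·1 + 130·(-1) = 128)
  q = 1: r = 2, s = 0 − 1·1 = -1, t = 1 − 1·(-1) = 2  (check: 258·(-1) + 130·2 = 2)
The row with r = 2 (the gcd) gives the Bezout coefficients s = -1, t = 2.
Result: 258 · (-1) + 130 · (2) = 2.

gcd(258, 130) = 2; s = -1, t = 2 (check: 258·(-1) + 130·2 = 2).


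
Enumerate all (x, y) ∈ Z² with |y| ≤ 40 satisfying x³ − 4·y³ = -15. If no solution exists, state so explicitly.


The equation is x³ - 4y³ = -15. For fixed y, x³ = 4·y³ − 15, so a solution requires the RHS to be a perfect cube.
Strategy: iterate y from -40 to 40, compute RHS = 4·y³ − 15, and check whether it is a (positive or negative) perfect cube.
Check small values of y:
  y = 0: RHS = -15 is not a perfect cube.
  y = 1: RHS = -11 is not a perfect cube.
  y = -1: RHS = -19 is not a perfect cube.
  y = 2: RHS = 17 is not a perfect cube.
  y = -2: RHS = -47 is not a perfect cube.
  y = 3: RHS = 93 is not a perfect cube.
  y = -3: RHS = -123 is not a perfect cube.
Continuing the search up to |y| = 40 finds no solutions either.
No (x, y) in the scanned range satisfies the equation.

No integer solutions with |y| ≤ 40.


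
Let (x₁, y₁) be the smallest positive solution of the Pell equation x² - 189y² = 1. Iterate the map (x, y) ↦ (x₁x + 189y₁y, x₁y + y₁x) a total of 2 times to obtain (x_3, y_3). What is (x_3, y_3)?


Step 1: Find the fundamental solution (x₁, y₁) of x² - 189y² = 1.
  Expand √189 as a continued fraction. a₀ = ⌊√189⌋ = 13; iterate m_{k+1} = d_k·a_k − m_k, d_{k+1} = (189 − m_{k+1}²)/d_k, a_{k+1} = ⌊(a₀ + m_{k+1})/d_{k+1}⌋ (starting m₀ = 0, d₀ = 1), with convergents p_k = a_k·p_{k-1} + p_{k-2}, q_k = a_k·q_{k-1} + q_{k-2} (p₋₁ = 1, q₋₁ = 0):
  k = 0: a₀ = 13; p₀/q₀ = 13/1; p₀² − 189·q₀² = 169 − 189 = -20.
  k = 1: m = 13, d = 20, a = ⌊(13 + 13)/20⌋ = 1; p/q = (1·13 + 1)/(1·1 + 0) = 14/1; p² − 189·q² = 196 − 189 = 7.
  k = 2: m = 7, d = 7, a = ⌊(13 + 7)/7⌋ = 2; p/q = (2·14 + 13)/(2·1 + 1) = 41/3; p² − 189·q² = 1681 − 1701 = -20.
  k = 3: m = 7, d = 20, a = ⌊(13 + 7)/20⌋ = 1; p/q = (1·41 + 14)/(1·3 + 1) = 55/4; p² − 189·q² = 3025 − 3024 = 1.
  The first convergent with p² − 189·q² = 1 gives the fundamental solution (x₁, y₁) = (55, 4).
Step 2: Apply the recurrence (x_{n+1}, y_{n+1}) = (x₁x_n + 189y₁y_n, x₁y_n + y₁x_n) repeatedly.
  From (x_1, y_1) = (55, 4): x_2 = 55·55 + 189·4·4 = 6049; y_2 = 55·4 + 4·55 = 440.
  From (x_2, y_2) = (6049, 440): x_3 = 55·6049 + 189·4·440 = 665335; y_3 = 55·440 + 4·6049 = 48396.
Step 3: Verify x_3² - 189·y_3² = 442670662225 - 442670662224 = 1 (should be 1). ✓

(x_1, y_1) = (55, 4); (x_3, y_3) = (665335, 48396).


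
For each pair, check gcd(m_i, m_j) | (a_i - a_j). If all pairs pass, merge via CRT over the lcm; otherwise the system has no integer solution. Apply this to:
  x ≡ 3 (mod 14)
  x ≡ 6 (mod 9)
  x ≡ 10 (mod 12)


Moduli 14, 9, 12 are not pairwise coprime, so CRT works modulo lcm(m_i) when all pairwise compatibility conditions hold.
Pairwise compatibility: gcd(m_i, m_j) must divide a_i - a_j for every pair.
Merge one congruence at a time:
  Start: x ≡ 3 (mod 14).
  Combine with x ≡ 6 (mod 9): gcd(14, 9) = 1; 6 - 3 = 3, which IS divisible by 1, so compatible.
    Write x = 3 + 14·t and substitute into x ≡ 6 (mod 9): 14·t ≡ 6 − 3 = 3 (mod 9).
    Reduce coefficients mod 9: 5·t ≡ 3 (mod 9).
    The inverse of 5 mod 9 is 2 (since 5·2 = 10 = 1·9 + 1), so t ≡ 2·3 = 6 ≡ 6 (mod 9).
    Then x = 3 + 14·6 = 87, valid modulo lcm(14, 9) = 126: x ≡ 87 (mod 126).
  Combine with x ≡ 10 (mod 12): gcd(126, 12) = 6, and 10 - 87 = -77 is NOT divisible by 6.
    ⇒ system is inconsistent (no integer solution).

No solution (the system is inconsistent).


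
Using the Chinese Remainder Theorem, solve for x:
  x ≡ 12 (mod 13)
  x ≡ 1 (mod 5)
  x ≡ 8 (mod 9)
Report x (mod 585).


Moduli 13, 5, 9 are pairwise coprime; by CRT there is a unique solution modulo M = 13 · 5 · 9 = 585.
Solve pairwise, accumulating the modulus:
  Start with x ≡ 12 (mod 13).
  Combine with x ≡ 1 (mod 5): since gcd(13, 5) = 1, we get a unique residue mod 65.
    Write x = 12 + 13·t and substitute into x ≡ 1 (mod 5): 13·t ≡ 1 − 12 = -11 (mod 5).
    Reduce coefficients mod 5: 3·t ≡ 4 (mod 5).
    The inverse of 3 mod 5 is 2 (since 3·2 = 6 = 1·5 + 1), so t ≡ 2·4 = 8 ≡ 3 (mod 5).
    Then x = 12 + 13·3 = 51, valid modulo lcm(13, 5) = 65: x ≡ 51 (mod 65).
  Combine with x ≡ 8 (mod 9): since gcd(65, 9) = 1, we get a unique residue mod 585.
    Write x = 51 + 65·t and substitute into x ≡ 8 (mod 9): 65·t ≡ 8 − 51 = -43 (mod 9).
    Reduce coefficients mod 9: 2·t ≡ 2 (mod 9).
    The inverse of 2 mod 9 is 5 (since 2·5 = 10 = 1·9 + 1), so t ≡ 5·2 = 10 ≡ 1 (mod 9).
    Then x = 51 + 65·1 = 116, valid modulo lcm(65, 9) = 585: x ≡ 116 (mod 585).
Verify: 116 mod 13 = 12 ✓, 116 mod 5 = 1 ✓, 116 mod 9 = 8 ✓.

x ≡ 116 (mod 585).


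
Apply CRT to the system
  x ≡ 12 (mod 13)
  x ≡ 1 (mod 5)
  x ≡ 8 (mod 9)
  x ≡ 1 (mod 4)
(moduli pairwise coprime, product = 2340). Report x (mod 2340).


Product of moduli M = 13 · 5 · 9 · 4 = 2340.
Merge one congruence at a time:
  Start: x ≡ 12 (mod 13).
  Combine with x ≡ 1 (mod 5); new modulus lcm = 65.
    Write x = 12 + 13·t and substitute into x ≡ 1 (mod 5): 13·t ≡ 1 − 12 = -11 (mod 5).
    Reduce coefficients mod 5: 3·t ≡ 4 (mod 5).
    The inverse of 3 mod 5 is 2 (since 3·2 = 6 = 1·5 + 1), so t ≡ 2·4 = 8 ≡ 3 (mod 5).
    Then x = 12 + 13·3 = 51, valid modulo lcm(13, 5) = 65: x ≡ 51 (mod 65).
  Combine with x ≡ 8 (mod 9); new modulus lcm = 585.
    Write x = 51 + 65·t and substitute into x ≡ 8 (mod 9): 65·t ≡ 8 − 51 = -43 (mod 9).
    Reduce coefficients mod 9: 2·t ≡ 2 (mod 9).
    The inverse of 2 mod 9 is 5 (since 2·5 = 10 = 1·9 + 1), so t ≡ 5·2 = 10 ≡ 1 (mod 9).
    Then x = 51 + 65·1 = 116, valid modulo lcm(65, 9) = 585: x ≡ 116 (mod 585).
  Combine with x ≡ 1 (mod 4); new modulus lcm = 2340.
    Write x = 116 + 585·t and substitute into x ≡ 1 (mod 4): 585·t ≡ 1 − 116 = -115 (mod 4).
    Reduce coefficients mod 4: 1·t ≡ 1 (mod 4).
    So t ≡ 1 (mod 4).
    Then x = 116 + 585·1 = 701, valid modulo lcm(585, 4) = 2340: x ≡ 701 (mod 2340).
Verify against each original: 701 mod 13 = 12, 701 mod 5 = 1, 701 mod 9 = 8, 701 mod 4 = 1.

x ≡ 701 (mod 2340).


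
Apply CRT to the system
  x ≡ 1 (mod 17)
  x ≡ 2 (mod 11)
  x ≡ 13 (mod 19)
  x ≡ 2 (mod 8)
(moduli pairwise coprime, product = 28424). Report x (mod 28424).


Product of moduli M = 17 · 11 · 19 · 8 = 28424.
Merge one congruence at a time:
  Start: x ≡ 1 (mod 17).
  Combine with x ≡ 2 (mod 11); new modulus lcm = 187.
    Write x = 1 + 17·t and substitute into x ≡ 2 (mod 11): 17·t ≡ 2 − 1 = 1 (mod 11).
    Reduce coefficients mod 11: 6·t ≡ 1 (mod 11).
    The inverse of 6 mod 11 is 2 (since 6·2 = 12 = 1·11 + 1), so t ≡ 2·1 = 2 ≡ 2 (mod 11).
    Then x = 1 + 17·2 = 35, valid modulo lcm(17, 11) = 187: x ≡ 35 (mod 187).
  Combine with x ≡ 13 (mod 19); new modulus lcm = 3553.
    Write x = 35 + 187·t and substitute into x ≡ 13 (mod 19): 187·t ≡ 13 − 35 = -22 (mod 19).
    Reduce coefficients mod 19: 16·t ≡ 16 (mod 19).
    The inverse of 16 mod 19 is 6 (since 16·6 = 96 = 5·19 + 1), so t ≡ 6·16 = 96 ≡ 1 (mod 19).
    Then x = 35 + 187·1 = 222, valid modulo lcm(187, 19) = 3553: x ≡ 222 (mod 3553).
  Combine with x ≡ 2 (mod 8); new modulus lcm = 28424.
    Write x = 222 + 3553·t and substitute into x ≡ 2 (mod 8): 3553·t ≡ 2 − 222 = -220 (mod 8).
    Reduce coefficients mod 8: 1·t ≡ 4 (mod 8).
    So t ≡ 4 (mod 8).
    Then x = 222 + 3553·4 = 14434, valid modulo lcm(3553, 8) = 28424: x ≡ 14434 (mod 28424).
Verify against each original: 14434 mod 17 = 1, 14434 mod 11 = 2, 14434 mod 19 = 13, 14434 mod 8 = 2.

x ≡ 14434 (mod 28424).


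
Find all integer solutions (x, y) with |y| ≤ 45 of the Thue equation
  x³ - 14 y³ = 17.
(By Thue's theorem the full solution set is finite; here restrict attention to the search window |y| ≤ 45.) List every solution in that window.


The equation is x³ - 14y³ = 17. For fixed y, x³ = 14·y³ + 17, so a solution requires the RHS to be a perfect cube.
Strategy: iterate y from -45 to 45, compute RHS = 14·y³ + 17, and check whether it is a (positive or negative) perfect cube.
Check small values of y:
  y = 0: RHS = 17 is not a perfect cube.
  y = 1: RHS = 31 is not a perfect cube.
  y = -1: RHS = 3 is not a perfect cube.
  y = 2: RHS = 129 is not a perfect cube.
  y = -2: RHS = -95 is not a perfect cube.
  y = 3: RHS = 395 is not a perfect cube.
  y = -3: RHS = -361 is not a perfect cube.
Continuing the search up to |y| = 45 finds no solutions either.
No (x, y) in the scanned range satisfies the equation.

No integer solutions with |y| ≤ 45.


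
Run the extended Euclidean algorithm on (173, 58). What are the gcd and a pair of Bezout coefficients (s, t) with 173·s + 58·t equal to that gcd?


Euclidean algorithm on (173, 58) — divide until remainder is 0:
  173 = 2 · 58 + 57
  58 = 1 · 57 + 1
  57 = 57 · 1 + 0
gcd(173, 58) = 1.
Track Bezout coefficients alongside the remainders: start with r₀ = 173 = a·1 + b·0 (s = 1, t = 0) and r₁ = 58 = a·0 + b·1 (s = 0, t = 1); each new remainder r_{k+1} = r_{k-1} − q_k·r_k inherits s_{k+1} = s_{k-1} − q_k·s_k, t_{k+1} = t_{k-1} − q_k·t_k, so r_k = a·s_k + b·t_k at every step:
  q = 2: r = 57, s = 1 − 2·0 = 1, t = 0 − 2·1 = -2  (check: 173·1 + 58·(-2) = 57)
  q = 1: r = 1, s = 0 − 1·1 = -1, t = 1 − 1·(-2) = 3  (check: 173·(-1) + 58·3 = 1)
The row with r = 1 (the gcd) gives the Bezout coefficients s = -1, t = 3.
Result: 173 · (-1) + 58 · (3) = 1.

gcd(173, 58) = 1; s = -1, t = 3 (check: 173·(-1) + 58·3 = 1).


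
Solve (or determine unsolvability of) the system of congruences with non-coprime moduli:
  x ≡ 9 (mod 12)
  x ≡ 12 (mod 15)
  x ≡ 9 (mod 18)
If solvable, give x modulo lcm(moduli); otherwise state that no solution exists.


Moduli 12, 15, 18 are not pairwise coprime, so CRT works modulo lcm(m_i) when all pairwise compatibility conditions hold.
Pairwise compatibility: gcd(m_i, m_j) must divide a_i - a_j for every pair.
Merge one congruence at a time:
  Start: x ≡ 9 (mod 12).
  Combine with x ≡ 12 (mod 15): gcd(12, 15) = 3; 12 - 9 = 3, which IS divisible by 3, so compatible.
    Write x = 9 + 12·t and substitute into x ≡ 12 (mod 15): 12·t ≡ 12 − 9 = 3 (mod 15).
    Divide the congruence (and modulus) by g = 3: 4·t ≡ 1 (mod 5).
    The inverse of 4 mod 5 is 4 (since 4·4 = 16 = 3·5 + 1), so t ≡ 4·1 = 4 ≡ 4 (mod 5).
    Then x = 9 + 12·4 = 57, valid modulo lcm(12, 15) = 60: x ≡ 57 (mod 60).
  Combine with x ≡ 9 (mod 18): gcd(60, 18) = 6; 9 - 57 = -48, which IS divisible by 6, so compatible.
    Write x = 57 + 60·t and substitute into x ≡ 9 (mod 18): 60·t ≡ 9 − 57 = -48 (mod 18).
    Divide the congruence (and modulus) by g = 6: 10·t ≡ -8 (mod 3).
    Reduce coefficients mod 3: 1·t ≡ 1 (mod 3).
    So t ≡ 1 (mod 3).
    Then x = 57 + 60·1 = 117, valid modulo lcm(60, 18) = 180: x ≡ 117 (mod 180).
Verify: 117 mod 12 = 9, 117 mod 15 = 12, 117 mod 18 = 9.

x ≡ 117 (mod 180).


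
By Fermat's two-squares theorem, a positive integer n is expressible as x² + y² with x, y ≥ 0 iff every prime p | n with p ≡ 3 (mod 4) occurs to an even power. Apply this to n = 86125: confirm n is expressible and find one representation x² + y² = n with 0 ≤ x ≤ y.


Step 1: Factor n = 86125 = 5^3 · 13 · 53.
Step 2: Check the mod-4 condition on each prime factor: 5 ≡ 1 (mod 4), exponent 3; 13 ≡ 1 (mod 4), exponent 1; 53 ≡ 1 (mod 4), exponent 1.
All primes ≡ 3 (mod 4) appear to even exponent (or don't appear), so by the two-squares theorem n IS expressible as a sum of two squares.
Step 3: Build a representation. Group n = k² · m with k = 5 and m = 5 · 13 · 53 = 3445 (a product of primes ≡ 1 (mod 4)); a representation of m scales to one of n via (k·x)² + (k·y)² = k²(x² + y²). Each prime p ≡ 1 (mod 4) is itself a sum of two squares; find a² by testing p − a² for a perfect square:
  5: 5 − 1² = 4 = 2² ⇒ 5 = 1² + 2².
  13: 13 − 1² = 12, 13 − 2² = 9 = 3² ⇒ 13 = 2² + 3².
  53: 53 − 1² = 52, 53 − 2² = 49 = 7² ⇒ 53 = 2² + 7².
  Combine using the Brahmagupta–Fibonacci identity (a² + b²)(c² + d²) = (ac − bd)² + (ad + bc)² = (ac + bd)² + (ad − bc)²:
  5 · 13 = 65: from (1² + 2²)(2² + 3²), take (1·2 − 2·3, 1·3 + 2·2) = (2 − 6, 3 + 4) = (-4, 7); dropping signs (only squares matter) gives (4, 7); check 4² + 7² = 16 + 49 = 65 ✓.
  65 · 53 = 3445: from (4² + 7²)(2² + 7²), take (4·2 − 7·7, 4·7 + 7·2) = (8 − 49, 28 + 14) = (-41, 42); dropping signs (only squares matter) gives (41, 42); check 41² + 42² = 1681 + 1764 = 3445 ✓.
  Scale by k = 5: (5·41, 5·42) = (205, 210).
Step 4: Order so x ≤ y and verify: 205² + 210² = 42025 + 44100 = 86125 = n. ✓

n = 86125 = 205² + 210² (one valid representation with x ≤ y).


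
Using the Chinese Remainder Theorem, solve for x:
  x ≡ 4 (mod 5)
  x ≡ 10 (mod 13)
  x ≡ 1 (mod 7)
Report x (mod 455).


Moduli 5, 13, 7 are pairwise coprime; by CRT there is a unique solution modulo M = 5 · 13 · 7 = 455.
Solve pairwise, accumulating the modulus:
  Start with x ≡ 4 (mod 5).
  Combine with x ≡ 10 (mod 13): since gcd(5, 13) = 1, we get a unique residue mod 65.
    Write x = 4 + 5·t and substitute into x ≡ 10 (mod 13): 5·t ≡ 10 − 4 = 6 (mod 13).
    The inverse of 5 mod 13 is 8 (since 5·8 = 40 = 3·13 + 1), so t ≡ 8·6 = 48 ≡ 9 (mod 13).
    Then x = 4 + 5·9 = 49, valid modulo lcm(5, 13) = 65: x ≡ 49 (mod 65).
  Combine with x ≡ 1 (mod 7): since gcd(65, 7) = 1, we get a unique residue mod 455.
    Write x = 49 + 65·t and substitute into x ≡ 1 (mod 7): 65·t ≡ 1 − 49 = -48 (mod 7).
    Reduce coefficients mod 7: 2·t ≡ 1 (mod 7).
    The inverse of 2 mod 7 is 4 (since 2·4 = 8 = 1·7 + 1), so t ≡ 4·1 = 4 ≡ 4 (mod 7).
    Then x = 49 + 65·4 = 309, valid modulo lcm(65, 7) = 455: x ≡ 309 (mod 455).
Verify: 309 mod 5 = 4 ✓, 309 mod 13 = 10 ✓, 309 mod 7 = 1 ✓.

x ≡ 309 (mod 455).


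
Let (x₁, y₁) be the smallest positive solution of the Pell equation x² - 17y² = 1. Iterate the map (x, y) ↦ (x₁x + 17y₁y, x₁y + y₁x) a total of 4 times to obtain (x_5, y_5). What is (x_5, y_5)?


Step 1: Find the fundamental solution (x₁, y₁) of x² - 17y² = 1.
  Expand √17 as a continued fraction. a₀ = ⌊√17⌋ = 4; iterate m_{k+1} = d_k·a_k − m_k, d_{k+1} = (17 − m_{k+1}²)/d_k, a_{k+1} = ⌊(a₀ + m_{k+1})/d_{k+1}⌋ (starting m₀ = 0, d₀ = 1), with convergents p_k = a_k·p_{k-1} + p_{k-2}, q_k = a_k·q_{k-1} + q_{k-2} (p₋₁ = 1, q₋₁ = 0):
  k = 0: a₀ = 4; p₀/q₀ = 4/1; p₀² − 17·q₀² = 16 − 17 = -1.
  k = 1: m = 4, d = 1, a = ⌊(4 + 4)/1⌋ = 8; p/q = (8·4 + 1)/(8·1 + 0) = 33/8; p² − 17·q² = 1089 − 1088 = 1.
  The first convergent with p² − 17·q² = 1 gives the fundamental solution (x₁, y₁) = (33, 8).
Step 2: Apply the recurrence (x_{n+1}, y_{n+1}) = (x₁x_n + 17y₁y_n, x₁y_n + y₁x_n) repeatedly.
  From (x_1, y_1) = (33, 8): x_2 = 33·33 + 17·8·8 = 2177; y_2 = 33·8 + 8·33 = 528.
  From (x_2, y_2) = (2177, 528): x_3 = 33·2177 + 17·8·528 = 143649; y_3 = 33·528 + 8·2177 = 34840.
  From (x_3, y_3) = (143649, 34840): x_4 = 33·143649 + 17·8·34840 = 9478657; y_4 = 33·34840 + 8·143649 = 2298912.
  From (x_4, y_4) = (9478657, 2298912): x_5 = 33·9478657 + 17·8·2298912 = 625447713; y_5 = 33·2298912 + 8·9478657 = 151693352.
Step 3: Verify x_5² - 17·y_5² = 391184841696930369 - 391184841696930368 = 1 (should be 1). ✓

(x_1, y_1) = (33, 8); (x_5, y_5) = (625447713, 151693352).


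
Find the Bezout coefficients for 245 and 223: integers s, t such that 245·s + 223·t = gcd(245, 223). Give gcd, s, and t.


Euclidean algorithm on (245, 223) — divide until remainder is 0:
  245 = 1 · 223 + 22
  223 = 10 · 22 + 3
  22 = 7 · 3 + 1
  3 = 3 · 1 + 0
gcd(245, 223) = 1.
Track Bezout coefficients alongside the remainders: start with r₀ = 245 = a·1 + b·0 (s = 1, t = 0) and r₁ = 223 = a·0 + b·1 (s = 0, t = 1); each new remainder r_{k+1} = r_{k-1} − q_k·r_k inherits s_{k+1} = s_{k-1} − q_k·s_k, t_{k+1} = t_{k-1} − q_k·t_k, so r_k = a·s_k + b·t_k at every step:
  q = 1: r = 22, s = 1 − 1·0 = 1, t = 0 − 1·1 = -1  (check: 245·1 + 223·(-1) = 22)
  q = 10: r = 3, s = 0 − 10·1 = -10, t = 1 − 10·(-1) = 11  (check: 245·(-10) + 223·11 = 3)
  q = 7: r = 1, s = 1 − 7·(-10) = 71, t = -1 − 7·11 = -78  (check: 245·71 + 223·(-78) = 1)
The row with r = 1 (the gcd) gives the Bezout coefficients s = 71, t = -78.
Result: 245 · (71) + 223 · (-78) = 1.

gcd(245, 223) = 1; s = 71, t = -78 (check: 245·71 + 223·(-78) = 1).
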